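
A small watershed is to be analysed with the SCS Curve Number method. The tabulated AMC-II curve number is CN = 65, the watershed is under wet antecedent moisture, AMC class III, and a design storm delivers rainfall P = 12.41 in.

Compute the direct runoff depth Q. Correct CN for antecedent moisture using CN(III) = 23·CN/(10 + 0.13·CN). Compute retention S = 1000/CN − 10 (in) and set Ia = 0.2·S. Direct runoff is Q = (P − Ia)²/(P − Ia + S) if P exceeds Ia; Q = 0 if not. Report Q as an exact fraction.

Adjust CN=65 to AMC III: 23·65/(10 + 0.13·65) → 1495 ÷ (369/20) = 29900/369 ≈ 81.030
Retention S: 1000/CN − 10 with CN=81.030 → S = 700/299 ≈ 2.341 in
Ia = 0.2S: 0.2·2.341 = 0.468 in (exactly 140/299)
Excess rainfall: 12.410 − 0.468 = 11.942 in; P > Ia so Q > 0
Runoff Q = (P−Ia)²/(P−Ia+S) = (11.942)²/(11.942+2.341) = 127491129481/12769064100 ≈ 9.984 in

Q = 127491129481/12769064100 in ≈ 9.984 in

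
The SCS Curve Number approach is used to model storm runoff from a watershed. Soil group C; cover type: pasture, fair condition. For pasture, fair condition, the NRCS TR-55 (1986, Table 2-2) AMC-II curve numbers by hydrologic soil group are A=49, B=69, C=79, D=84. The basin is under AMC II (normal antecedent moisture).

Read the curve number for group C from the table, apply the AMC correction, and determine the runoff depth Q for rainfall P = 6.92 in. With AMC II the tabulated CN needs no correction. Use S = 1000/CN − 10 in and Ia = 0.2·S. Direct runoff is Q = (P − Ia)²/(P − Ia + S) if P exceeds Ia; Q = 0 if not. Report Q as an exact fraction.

Q = 159188689/35287325 in ≈ 4.511 in

NRCS table: pasture, fair condition, soil group C → CN(II) = 79
Average conditions: CN = 79 (no AMC adjustment).
S = 1000/79 − 10 = 210/79 in ≈ 2.658 in
Initial abstraction Ia = S/5 = (210/79)/5 = 42/79 ≈ 0.532 in
Excess rainfall: 6.920 − 0.532 = 6.388 in; P > Ia so Q > 0
Q: (12617/1975)² ÷ (17867/1975) = 159188689/35287325 in (≈ 4.511 in)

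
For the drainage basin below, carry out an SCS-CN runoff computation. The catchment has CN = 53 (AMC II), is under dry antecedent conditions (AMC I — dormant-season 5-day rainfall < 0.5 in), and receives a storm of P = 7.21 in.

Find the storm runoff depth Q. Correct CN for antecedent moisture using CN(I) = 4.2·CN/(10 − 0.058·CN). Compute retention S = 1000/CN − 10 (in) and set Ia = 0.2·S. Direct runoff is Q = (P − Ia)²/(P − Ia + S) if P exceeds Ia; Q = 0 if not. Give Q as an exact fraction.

Dry (AMC I): CN(I) = 4.2·53/(10 − 0.058·53) = (1113/5)/(3463/500) = 111300/3463 ≈ 32.140
S = 1000/(111300/3463) − 10 = 23500/1113 in ≈ 21.114 in
Ia = 0.2·(23500/1113) = 4700/1113 in ≈ 4.223 in
P − Ia = 7.210 − 4.223 = 332473/111300 ≈ 2.987 in (> 0, runoff occurs)
Q = (332473/111300)²/((332473/111300) + 23500/1113) = (110538295729/12387690000)/(2682473/111300) = 110538295729/298559244900 in ≈ 0.370 in

Q = 110538295729/298559244900 in ≈ 0.370 in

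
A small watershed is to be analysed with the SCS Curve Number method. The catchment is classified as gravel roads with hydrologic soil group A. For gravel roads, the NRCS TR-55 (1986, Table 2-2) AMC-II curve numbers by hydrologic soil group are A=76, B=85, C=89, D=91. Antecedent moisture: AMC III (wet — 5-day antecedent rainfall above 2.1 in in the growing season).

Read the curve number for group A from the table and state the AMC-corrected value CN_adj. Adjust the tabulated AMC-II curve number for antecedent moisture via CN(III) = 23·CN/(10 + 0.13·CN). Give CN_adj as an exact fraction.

NRCS table: gravel roads, soil group A → CN(II) = 76
Wet (AMC III): CN(III) = 23·76/(10 + 0.13·76) = 1748/(497/25) = 43700/497 ≈ 87.928

CN_adj = 43700/497 ≈ 87.928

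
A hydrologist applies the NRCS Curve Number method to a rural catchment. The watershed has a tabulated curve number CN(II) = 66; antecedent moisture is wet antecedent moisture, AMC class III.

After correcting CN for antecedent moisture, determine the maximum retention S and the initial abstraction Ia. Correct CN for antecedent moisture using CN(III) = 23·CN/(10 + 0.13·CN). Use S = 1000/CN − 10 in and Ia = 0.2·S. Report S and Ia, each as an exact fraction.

S = 1700/759 in ≈ 2.240 in; Ia = 340/759 in ≈ 0.448 in

Adjust CN=66 to AMC III: 23·66/(10 + 0.13·66) → 1518 ÷ (929/50) = 75900/929 ≈ 81.701
Max retention: S = 1000/(75900/929) − 10 = 1700/759 in (≈ 2.240 in)
Initial abstraction Ia = S/5 = (1700/759)/5 = 340/759 ≈ 0.448 in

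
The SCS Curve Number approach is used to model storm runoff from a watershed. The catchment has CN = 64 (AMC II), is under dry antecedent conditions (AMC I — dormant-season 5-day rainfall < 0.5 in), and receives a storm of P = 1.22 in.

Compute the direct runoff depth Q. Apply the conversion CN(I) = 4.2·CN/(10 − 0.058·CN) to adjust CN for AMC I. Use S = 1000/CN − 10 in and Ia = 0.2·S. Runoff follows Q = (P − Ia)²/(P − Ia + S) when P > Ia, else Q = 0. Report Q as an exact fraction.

Adjust CN=64 to AMC I: 4.2·64/(10 − 0.058·64) → (1344/5) ÷ (786/125) = 5600/131 ≈ 42.748
S = 1000/(5600/131) − 10 = 375/28 in ≈ 13.393 in
Ia = 0.2S: 0.2·13.393 = 2.679 in (exactly 75/28)
P = 1.220 ≤ Ia = 2.679 in: entire storm abstracted, Q = 0.

Q = 0 in ≈ 0.000 in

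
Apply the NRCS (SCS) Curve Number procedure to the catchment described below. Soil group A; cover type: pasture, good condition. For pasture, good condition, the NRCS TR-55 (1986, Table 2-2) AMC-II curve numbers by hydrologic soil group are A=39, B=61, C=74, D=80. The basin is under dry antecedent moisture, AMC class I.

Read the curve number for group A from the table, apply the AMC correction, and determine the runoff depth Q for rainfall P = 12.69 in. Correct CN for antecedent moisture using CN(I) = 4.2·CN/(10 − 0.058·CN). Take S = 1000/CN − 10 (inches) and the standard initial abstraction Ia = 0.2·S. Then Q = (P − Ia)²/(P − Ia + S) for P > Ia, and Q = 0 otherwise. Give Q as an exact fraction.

Q = 184307934721/284955570900 in ≈ 0.647 in

NRCS table: pasture, good condition, soil group A → CN(II) = 39
Dry (AMC I): CN(I) = 4.2·39/(10 − 0.058·39) = (819/5)/(3869/500) = 81900/3869 ≈ 21.168
Max retention: S = 1000/(81900/3869) − 10 = 30500/819 in (≈ 37.241 in)
Ia = 0.2·(30500/819) = 6100/819 in ≈ 7.448 in
P − Ia = 12.690 − 7.448 = 429311/81900 ≈ 5.242 in (> 0, runoff occurs)
Runoff Q = (P−Ia)²/(P−Ia+S) = (5.242)²/(5.242+37.241) = 184307934721/284955570900 ≈ 0.647 in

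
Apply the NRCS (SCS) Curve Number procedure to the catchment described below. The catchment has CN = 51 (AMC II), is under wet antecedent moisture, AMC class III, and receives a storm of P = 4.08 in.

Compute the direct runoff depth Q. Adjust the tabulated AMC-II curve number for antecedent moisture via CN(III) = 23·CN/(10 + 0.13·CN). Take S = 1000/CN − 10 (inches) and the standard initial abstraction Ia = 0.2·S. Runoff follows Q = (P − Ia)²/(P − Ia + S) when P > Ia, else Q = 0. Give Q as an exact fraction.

Wet (AMC III): CN(III) = 23·51/(10 + 0.13·51) = 1173/(1663/100) = 117300/1663 ≈ 70.535
Max retention: S = 1000/(117300/1663) − 10 = 4900/1173 in (≈ 4.177 in)
Ia = 0.2S: 0.2·4.177 = 0.835 in (exactly 980/1173)
P − Ia = 4.080 − 0.835 = 95146/29325 ≈ 3.245 in (> 0, runoff occurs)
Q: (95146/29325)² ÷ (217646/29325) = 4526380658/3191234475 in (≈ 1.418 in)

Q = 4526380658/3191234475 in ≈ 1.418 in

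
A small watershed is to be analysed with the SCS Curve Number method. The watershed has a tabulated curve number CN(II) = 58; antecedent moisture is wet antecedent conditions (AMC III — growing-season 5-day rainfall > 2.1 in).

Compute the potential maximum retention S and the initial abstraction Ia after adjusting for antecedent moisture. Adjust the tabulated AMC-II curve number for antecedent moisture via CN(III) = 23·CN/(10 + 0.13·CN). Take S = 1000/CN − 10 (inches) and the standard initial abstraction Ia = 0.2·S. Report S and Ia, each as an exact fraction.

CN(III) from CN(II)=58: (23·58)/(10 + 0.13·58) = 66700/877 ≈ 76.055
S = 1000/(66700/877) − 10 = 2100/667 in ≈ 3.148 in
Ia = 0.2S: 0.2·3.148 = 0.630 in (exactly 420/667)

S = 2100/667 in ≈ 3.148 in; Ia = 420/667 in ≈ 0.630 in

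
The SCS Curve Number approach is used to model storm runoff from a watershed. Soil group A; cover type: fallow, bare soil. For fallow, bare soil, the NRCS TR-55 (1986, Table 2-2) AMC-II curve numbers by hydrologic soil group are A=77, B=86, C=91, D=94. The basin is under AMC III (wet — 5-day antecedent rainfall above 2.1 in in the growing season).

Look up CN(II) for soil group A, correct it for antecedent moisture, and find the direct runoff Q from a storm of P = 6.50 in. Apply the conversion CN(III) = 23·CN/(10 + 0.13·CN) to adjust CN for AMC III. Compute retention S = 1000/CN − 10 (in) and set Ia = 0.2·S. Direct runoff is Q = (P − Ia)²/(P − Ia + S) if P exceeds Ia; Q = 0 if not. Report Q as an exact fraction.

NRCS table: fallow, bare soil, soil group A → CN(II) = 77
Adjust CN=77 to AMC III: 23·77/(10 + 0.13·77) → 1771 ÷ (2001/100) = 7700/87 ≈ 88.506
Retention S: 1000/CN − 10 with CN=88.506 → S = 100/77 ≈ 1.299 in
Ia = 0.2S: 0.2·1.299 = 0.260 in (exactly 20/77)
Since P=6.500 > Ia=0.260: effective rainfall P−Ia = 961/154 in
Q = (961/154)²/((961/154) + 100/77) = (923521/23716)/(1161/154) = 923521/178794 in ≈ 5.165 in

Q = 923521/178794 in ≈ 5.165 in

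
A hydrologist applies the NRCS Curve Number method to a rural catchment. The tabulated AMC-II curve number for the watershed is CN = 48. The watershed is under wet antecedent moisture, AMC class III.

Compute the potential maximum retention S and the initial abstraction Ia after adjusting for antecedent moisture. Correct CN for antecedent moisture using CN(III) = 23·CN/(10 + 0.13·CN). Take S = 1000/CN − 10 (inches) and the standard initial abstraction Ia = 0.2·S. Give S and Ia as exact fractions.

S = 325/69 in ≈ 4.710 in; Ia = 65/69 in ≈ 0.942 in

Wet (AMC III): CN(III) = 23·48/(10 + 0.13·48) = 1104/(406/25) = 13800/203 ≈ 67.980
S = 1000/(13800/203) − 10 = 325/69 in ≈ 4.710 in
Ia = 0.2·(325/69) = 65/69 in ≈ 0.942 in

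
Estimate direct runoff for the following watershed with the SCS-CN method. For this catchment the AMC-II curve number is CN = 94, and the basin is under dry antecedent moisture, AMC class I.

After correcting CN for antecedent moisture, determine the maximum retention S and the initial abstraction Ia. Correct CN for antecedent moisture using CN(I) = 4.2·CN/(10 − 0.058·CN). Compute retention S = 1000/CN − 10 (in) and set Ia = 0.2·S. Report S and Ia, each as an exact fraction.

Adjust CN=94 to AMC I: 4.2·94/(10 − 0.058·94) → (1974/5) ÷ (1137/250) = 32900/379 ≈ 86.807
S = 1000/(32900/379) − 10 = 500/329 in ≈ 1.520 in
Initial abstraction Ia = S/5 = (500/329)/5 = 100/329 ≈ 0.304 in

S = 500/329 in ≈ 1.520 in; Ia = 100/329 in ≈ 0.304 in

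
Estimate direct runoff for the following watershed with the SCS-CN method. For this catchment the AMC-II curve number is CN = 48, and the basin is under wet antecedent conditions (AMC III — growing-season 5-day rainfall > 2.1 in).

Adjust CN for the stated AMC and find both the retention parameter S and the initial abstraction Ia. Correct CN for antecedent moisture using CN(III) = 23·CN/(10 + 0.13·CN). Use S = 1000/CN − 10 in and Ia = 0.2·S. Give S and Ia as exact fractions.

S = 325/69 in ≈ 4.710 in; Ia = 65/69 in ≈ 0.942 in

Adjust CN=48 to AMC III: 23·48/(10 + 0.13·48) → 1104 ÷ (406/25) = 13800/203 ≈ 67.980
S = 1000/(13800/203) − 10 = 325/69 in ≈ 4.710 in
Ia = 0.2·(325/69) = 65/69 in ≈ 0.942 in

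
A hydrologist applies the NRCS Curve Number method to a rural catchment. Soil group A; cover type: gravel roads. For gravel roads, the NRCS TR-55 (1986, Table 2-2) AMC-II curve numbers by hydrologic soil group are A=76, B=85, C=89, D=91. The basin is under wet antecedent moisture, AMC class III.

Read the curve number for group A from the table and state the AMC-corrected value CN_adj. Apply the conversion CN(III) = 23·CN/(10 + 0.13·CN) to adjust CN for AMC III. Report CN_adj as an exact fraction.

CN_adj = 43700/497 ≈ 87.928

NRCS table: gravel roads, soil group A → CN(II) = 76
Adjust CN=76 to AMC III: 23·76/(10 + 0.13·76) → 1748 ÷ (497/25) = 43700/497 ≈ 87.928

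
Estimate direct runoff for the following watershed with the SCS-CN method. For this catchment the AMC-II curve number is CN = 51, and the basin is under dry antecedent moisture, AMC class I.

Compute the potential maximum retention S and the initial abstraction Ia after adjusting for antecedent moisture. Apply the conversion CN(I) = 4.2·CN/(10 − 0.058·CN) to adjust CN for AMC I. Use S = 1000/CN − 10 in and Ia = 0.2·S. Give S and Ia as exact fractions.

S = 3500/153 in ≈ 22.876 in; Ia = 700/153 in ≈ 4.575 in

Dry (AMC I): CN(I) = 4.2·51/(10 − 0.058·51) = (1071/5)/(3521/500) = 15300/503 ≈ 30.417
Retention S: 1000/CN − 10 with CN=30.417 → S = 3500/153 ≈ 22.876 in
Ia = 0.2S: 0.2·22.876 = 4.575 in (exactly 700/153)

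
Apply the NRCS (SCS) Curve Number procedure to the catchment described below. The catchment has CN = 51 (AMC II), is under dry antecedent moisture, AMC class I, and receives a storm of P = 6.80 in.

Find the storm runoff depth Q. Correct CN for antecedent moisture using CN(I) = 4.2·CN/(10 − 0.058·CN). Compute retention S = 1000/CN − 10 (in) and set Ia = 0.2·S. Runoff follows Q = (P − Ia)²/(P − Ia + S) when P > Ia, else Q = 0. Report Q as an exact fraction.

Q = 1448402/7344765 in ≈ 0.197 in

CN(I) from CN(II)=51: (4.2·51)/(10 − 0.058·51) = 15300/503 ≈ 30.417
Retention S: 1000/CN − 10 with CN=30.417 → S = 3500/153 ≈ 22.876 in
Ia = 0.2S: 0.2·22.876 = 4.575 in (exactly 700/153)
Excess rainfall: 6.800 − 4.575 = 2.225 in; P > Ia so Q > 0
Q: (1702/765)² ÷ (19202/765) = 1448402/7344765 in (≈ 0.197 in)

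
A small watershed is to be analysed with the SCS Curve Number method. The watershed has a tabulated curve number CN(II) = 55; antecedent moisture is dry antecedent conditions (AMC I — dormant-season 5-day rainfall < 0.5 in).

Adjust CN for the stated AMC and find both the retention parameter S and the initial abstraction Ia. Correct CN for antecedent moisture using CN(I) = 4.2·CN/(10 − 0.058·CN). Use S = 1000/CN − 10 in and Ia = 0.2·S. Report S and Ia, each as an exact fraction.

Adjust CN=55 to AMC I: 4.2·55/(10 − 0.058·55) → 231 ÷ (681/100) = 7700/227 ≈ 33.921
S = 1000/(7700/227) − 10 = 1500/77 in ≈ 19.481 in
Ia = 0.2·(1500/77) = 300/77 in ≈ 3.896 in

S = 1500/77 in ≈ 19.481 in; Ia = 300/77 in ≈ 3.896 in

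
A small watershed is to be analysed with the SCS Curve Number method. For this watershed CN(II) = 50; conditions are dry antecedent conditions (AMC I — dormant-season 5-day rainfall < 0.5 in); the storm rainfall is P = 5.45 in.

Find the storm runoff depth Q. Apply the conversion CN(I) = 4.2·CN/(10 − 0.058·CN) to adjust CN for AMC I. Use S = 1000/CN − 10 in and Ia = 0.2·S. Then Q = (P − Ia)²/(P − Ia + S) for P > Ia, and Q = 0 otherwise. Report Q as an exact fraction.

Adjust CN=50 to AMC I: 4.2·50/(10 − 0.058·50) → 210 ÷ (71/10) = 2100/71 ≈ 29.577
S = 1000/(2100/71) − 10 = 500/21 in ≈ 23.810 in
Initial abstraction Ia = S/5 = (500/21)/5 = 100/21 ≈ 4.762 in
P − Ia = 5.450 − 4.762 = 289/420 ≈ 0.688 in (> 0, runoff occurs)
Q = (289/420)²/((289/420) + 500/21) = (83521/176400)/(10289/420) = 83521/4321380 in ≈ 0.019 in

Q = 83521/4321380 in ≈ 0.019 in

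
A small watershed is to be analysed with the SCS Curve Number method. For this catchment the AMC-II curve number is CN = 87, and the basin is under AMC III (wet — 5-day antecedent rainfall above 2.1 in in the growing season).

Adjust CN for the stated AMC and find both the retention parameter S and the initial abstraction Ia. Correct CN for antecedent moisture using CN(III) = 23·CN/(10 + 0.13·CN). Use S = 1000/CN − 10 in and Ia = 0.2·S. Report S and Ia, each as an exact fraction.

CN(III) from CN(II)=87: (23·87)/(10 + 0.13·87) = 200100/2131 ≈ 93.900
Max retention: S = 1000/(200100/2131) − 10 = 1300/2001 in (≈ 0.650 in)
Ia = 0.2S: 0.2·0.650 = 0.130 in (exactly 260/2001)

S = 1300/2001 in ≈ 0.650 in; Ia = 260/2001 in ≈ 0.130 in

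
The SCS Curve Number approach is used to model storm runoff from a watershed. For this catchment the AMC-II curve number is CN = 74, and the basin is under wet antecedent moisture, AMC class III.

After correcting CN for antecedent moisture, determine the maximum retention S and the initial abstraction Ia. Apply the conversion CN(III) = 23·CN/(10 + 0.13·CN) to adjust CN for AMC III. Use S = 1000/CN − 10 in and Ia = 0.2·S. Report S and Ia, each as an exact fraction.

Wet (AMC III): CN(III) = 23·74/(10 + 0.13·74) = 1702/(981/50) = 85100/981 ≈ 86.748
Max retention: S = 1000/(85100/981) − 10 = 1300/851 in (≈ 1.528 in)
Ia = 0.2S: 0.2·1.528 = 0.306 in (exactly 260/851)

S = 1300/851 in ≈ 1.528 in; Ia = 260/851 in ≈ 0.306 in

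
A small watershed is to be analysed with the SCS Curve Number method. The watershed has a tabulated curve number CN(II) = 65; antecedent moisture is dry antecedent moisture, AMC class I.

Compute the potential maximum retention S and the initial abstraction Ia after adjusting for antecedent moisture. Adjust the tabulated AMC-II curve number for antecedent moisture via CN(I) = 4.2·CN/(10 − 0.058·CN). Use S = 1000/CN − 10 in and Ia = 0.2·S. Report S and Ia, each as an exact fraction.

Dry (AMC I): CN(I) = 4.2·65/(10 − 0.058·65) = 273/(623/100) = 3900/89 ≈ 43.820
S = 1000/(3900/89) − 10 = 500/39 in ≈ 12.821 in
Ia = 0.2·(500/39) = 100/39 in ≈ 2.564 in

S = 500/39 in ≈ 12.821 in; Ia = 100/39 in ≈ 2.564 in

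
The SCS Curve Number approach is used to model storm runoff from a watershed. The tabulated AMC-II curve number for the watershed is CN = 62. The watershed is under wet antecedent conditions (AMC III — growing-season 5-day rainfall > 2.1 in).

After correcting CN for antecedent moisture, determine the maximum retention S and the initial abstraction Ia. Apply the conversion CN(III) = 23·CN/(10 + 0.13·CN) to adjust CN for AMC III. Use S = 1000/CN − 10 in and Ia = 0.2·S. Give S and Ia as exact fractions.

CN(III) from CN(II)=62: (23·62)/(10 + 0.13·62) = 71300/903 ≈ 78.959
Retention S: 1000/CN − 10 with CN=78.959 → S = 1900/713 ≈ 2.665 in
Initial abstraction Ia = S/5 = (1900/713)/5 = 380/713 ≈ 0.533 in

S = 1900/713 in ≈ 2.665 in; Ia = 380/713 in ≈ 0.533 in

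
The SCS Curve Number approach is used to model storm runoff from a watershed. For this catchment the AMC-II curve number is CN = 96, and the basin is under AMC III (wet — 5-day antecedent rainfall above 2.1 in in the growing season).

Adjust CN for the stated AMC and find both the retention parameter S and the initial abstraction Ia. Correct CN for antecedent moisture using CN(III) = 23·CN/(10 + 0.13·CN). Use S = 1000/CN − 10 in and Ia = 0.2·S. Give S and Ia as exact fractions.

Wet (AMC III): CN(III) = 23·96/(10 + 0.13·96) = 2208/(562/25) = 27600/281 ≈ 98.221
S = 1000/(27600/281) − 10 = 25/138 in ≈ 0.181 in
Ia = 0.2S: 0.2·0.181 = 0.036 in (exactly 5/138)

S = 25/138 in ≈ 0.181 in; Ia = 5/138 in ≈ 0.036 in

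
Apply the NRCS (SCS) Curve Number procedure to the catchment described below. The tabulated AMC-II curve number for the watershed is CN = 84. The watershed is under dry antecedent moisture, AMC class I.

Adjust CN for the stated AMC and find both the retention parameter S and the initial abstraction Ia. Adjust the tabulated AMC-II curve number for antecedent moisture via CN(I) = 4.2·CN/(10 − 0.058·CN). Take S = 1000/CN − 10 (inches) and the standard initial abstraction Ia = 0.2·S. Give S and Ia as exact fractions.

S = 2000/441 in ≈ 4.535 in; Ia = 400/441 in ≈ 0.907 in

Dry (AMC I): CN(I) = 4.2·84/(10 − 0.058·84) = (1764/5)/(641/125) = 44100/641 ≈ 68.799
Retention S: 1000/CN − 10 with CN=68.799 → S = 2000/441 ≈ 4.535 in
Ia = 0.2·(2000/441) = 400/441 in ≈ 0.907 in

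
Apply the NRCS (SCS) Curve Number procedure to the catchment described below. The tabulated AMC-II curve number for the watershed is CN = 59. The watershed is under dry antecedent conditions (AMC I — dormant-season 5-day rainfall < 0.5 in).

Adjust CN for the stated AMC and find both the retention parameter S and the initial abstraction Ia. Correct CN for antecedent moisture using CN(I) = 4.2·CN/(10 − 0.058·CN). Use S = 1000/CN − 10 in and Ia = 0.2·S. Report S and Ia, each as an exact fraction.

Adjust CN=59 to AMC I: 4.2·59/(10 − 0.058·59) → (1239/5) ÷ (3289/500) = 123900/3289 ≈ 37.671
S = 1000/(123900/3289) − 10 = 20500/1239 in ≈ 16.546 in
Initial abstraction Ia = S/5 = (20500/1239)/5 = 4100/1239 ≈ 3.309 in

S = 20500/1239 in ≈ 16.546 in; Ia = 4100/1239 in ≈ 3.309 in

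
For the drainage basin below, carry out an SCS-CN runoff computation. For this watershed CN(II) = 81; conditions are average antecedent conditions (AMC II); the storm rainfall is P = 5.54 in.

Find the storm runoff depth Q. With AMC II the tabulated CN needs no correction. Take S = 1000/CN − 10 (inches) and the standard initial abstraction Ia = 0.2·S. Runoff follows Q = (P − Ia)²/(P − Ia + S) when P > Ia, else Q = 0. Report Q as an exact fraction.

Q = 421768369/121649850 in ≈ 3.467 in

CN(II) = 81; AMC II needs no correction.
Retention S: 1000/CN − 10 with CN=81.000 → S = 190/81 ≈ 2.346 in
Ia = 0.2·(190/81) = 38/81 in ≈ 0.469 in
Excess rainfall: 5.540 − 0.469 = 5.071 in; P > Ia so Q > 0
Q = (20537/4050)²/((20537/4050) + 190/81) = (421768369/16402500)/(30037/4050) = 421768369/121649850 in ≈ 3.467 in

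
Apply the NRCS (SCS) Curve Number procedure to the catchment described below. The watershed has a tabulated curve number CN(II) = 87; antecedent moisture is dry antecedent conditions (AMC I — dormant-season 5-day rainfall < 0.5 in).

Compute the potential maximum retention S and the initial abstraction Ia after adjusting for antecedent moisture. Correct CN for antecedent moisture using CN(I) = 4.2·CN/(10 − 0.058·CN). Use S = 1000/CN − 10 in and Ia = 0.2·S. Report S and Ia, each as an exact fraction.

CN(I) from CN(II)=87: (4.2·87)/(10 − 0.058·87) = 182700/2477 ≈ 73.759
Max retention: S = 1000/(182700/2477) − 10 = 6500/1827 in (≈ 3.558 in)
Initial abstraction Ia = S/5 = (6500/1827)/5 = 1300/1827 ≈ 0.712 in

S = 6500/1827 in ≈ 3.558 in; Ia = 1300/1827 in ≈ 0.712 in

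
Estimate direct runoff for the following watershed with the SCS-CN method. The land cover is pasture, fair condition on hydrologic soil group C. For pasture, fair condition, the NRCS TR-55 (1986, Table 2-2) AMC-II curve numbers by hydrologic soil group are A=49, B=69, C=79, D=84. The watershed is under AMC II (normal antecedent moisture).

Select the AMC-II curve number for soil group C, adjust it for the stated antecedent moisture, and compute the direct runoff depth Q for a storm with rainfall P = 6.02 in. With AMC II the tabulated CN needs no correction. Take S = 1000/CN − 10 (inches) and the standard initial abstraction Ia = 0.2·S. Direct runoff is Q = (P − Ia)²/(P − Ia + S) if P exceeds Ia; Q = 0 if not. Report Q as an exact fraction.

Q = 67139863/18158150 in ≈ 3.698 in

NRCS table: pasture, fair condition, soil group C → CN(II) = 79
CN(II) = 79; AMC II needs no correction.
Max retention: S = 1000/79 − 10 = 210/79 in (≈ 2.658 in)
Ia = 0.2S: 0.2·2.658 = 0.532 in (exactly 42/79)
Since P=6.020 > Ia=0.532: effective rainfall P−Ia = 21679/3950 in
Q: (21679/3950)² ÷ (32179/3950) = 67139863/18158150 in (≈ 3.698 in)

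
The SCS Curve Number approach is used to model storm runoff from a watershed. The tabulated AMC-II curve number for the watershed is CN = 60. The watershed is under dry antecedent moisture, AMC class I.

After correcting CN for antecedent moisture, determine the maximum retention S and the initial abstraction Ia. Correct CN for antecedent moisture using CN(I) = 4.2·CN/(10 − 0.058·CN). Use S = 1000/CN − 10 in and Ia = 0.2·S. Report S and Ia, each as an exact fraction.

S = 1000/63 in ≈ 15.873 in; Ia = 200/63 in ≈ 3.175 in

Dry (AMC I): CN(I) = 4.2·60/(10 − 0.058·60) = 252/(163/25) = 6300/163 ≈ 38.650
S = 1000/(6300/163) − 10 = 1000/63 in ≈ 15.873 in
Ia = 0.2S: 0.2·15.873 = 3.175 in (exactly 200/63)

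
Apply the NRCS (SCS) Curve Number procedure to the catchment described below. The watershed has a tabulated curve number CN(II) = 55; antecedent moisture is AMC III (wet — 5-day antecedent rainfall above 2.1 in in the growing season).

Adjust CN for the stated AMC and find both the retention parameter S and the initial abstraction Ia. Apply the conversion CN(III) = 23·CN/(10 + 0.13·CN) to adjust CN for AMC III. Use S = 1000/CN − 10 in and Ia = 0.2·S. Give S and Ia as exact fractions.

Wet (AMC III): CN(III) = 23·55/(10 + 0.13·55) = 1265/(343/20) = 25300/343 ≈ 73.761
Max retention: S = 1000/(25300/343) − 10 = 900/253 in (≈ 3.557 in)
Ia = 0.2·(900/253) = 180/253 in ≈ 0.711 in

S = 900/253 in ≈ 3.557 in; Ia = 180/253 in ≈ 0.711 in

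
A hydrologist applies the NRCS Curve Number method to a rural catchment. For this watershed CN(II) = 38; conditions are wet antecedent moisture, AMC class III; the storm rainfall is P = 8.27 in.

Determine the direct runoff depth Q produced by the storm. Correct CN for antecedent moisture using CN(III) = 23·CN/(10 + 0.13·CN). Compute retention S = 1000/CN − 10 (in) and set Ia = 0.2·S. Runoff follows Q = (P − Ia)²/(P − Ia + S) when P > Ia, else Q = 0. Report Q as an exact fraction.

Q = 89639761201/26630736300 in ≈ 3.366 in

CN(III) from CN(II)=38: (23·38)/(10 + 0.13·38) = 43700/747 ≈ 58.501
Max retention: S = 1000/(43700/747) − 10 = 3100/437 in (≈ 7.094 in)
Ia = 0.2S: 0.2·7.094 = 1.419 in (exactly 620/437)
Since P=8.270 > Ia=1.419: effective rainfall P−Ia = 299399/43700 in
Q = (299399/43700)²/((299399/43700) + 3100/437) = (89639761201/1909690000)/(609399/43700) = 89639761201/26630736300 in ≈ 3.366 in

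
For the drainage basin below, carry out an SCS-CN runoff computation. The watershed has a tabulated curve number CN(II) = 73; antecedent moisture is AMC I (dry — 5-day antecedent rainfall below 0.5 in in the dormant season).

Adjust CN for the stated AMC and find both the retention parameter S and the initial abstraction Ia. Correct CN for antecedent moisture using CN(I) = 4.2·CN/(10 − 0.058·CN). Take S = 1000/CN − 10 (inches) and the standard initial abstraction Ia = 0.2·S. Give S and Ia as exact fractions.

S = 4500/511 in ≈ 8.806 in; Ia = 900/511 in ≈ 1.761 in

CN(I) from CN(II)=73: (4.2·73)/(10 − 0.058·73) = 51100/961 ≈ 53.174
S = 1000/(51100/961) − 10 = 4500/511 in ≈ 8.806 in
Ia = 0.2S: 0.2·8.806 = 1.761 in (exactly 900/511)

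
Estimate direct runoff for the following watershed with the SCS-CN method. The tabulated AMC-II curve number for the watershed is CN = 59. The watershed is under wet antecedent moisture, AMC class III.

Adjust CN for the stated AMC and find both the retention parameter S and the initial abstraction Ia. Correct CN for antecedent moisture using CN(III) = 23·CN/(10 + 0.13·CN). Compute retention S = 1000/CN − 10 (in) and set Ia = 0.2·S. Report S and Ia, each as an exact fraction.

S = 4100/1357 in ≈ 3.021 in; Ia = 820/1357 in ≈ 0.604 in

Wet (AMC III): CN(III) = 23·59/(10 + 0.13·59) = 1357/(1767/100) = 135700/1767 ≈ 76.797
Max retention: S = 1000/(135700/1767) − 10 = 4100/1357 in (≈ 3.021 in)
Ia = 0.2S: 0.2·3.021 = 0.604 in (exactly 820/1357)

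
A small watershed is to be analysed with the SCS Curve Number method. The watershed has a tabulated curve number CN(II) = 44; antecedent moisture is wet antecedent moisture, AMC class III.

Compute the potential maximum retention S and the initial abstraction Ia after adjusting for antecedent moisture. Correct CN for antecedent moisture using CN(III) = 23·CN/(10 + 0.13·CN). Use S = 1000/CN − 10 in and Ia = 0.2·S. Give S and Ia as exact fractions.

Wet (AMC III): CN(III) = 23·44/(10 + 0.13·44) = 1012/(393/25) = 25300/393 ≈ 64.377
Max retention: S = 1000/(25300/393) − 10 = 1400/253 in (≈ 5.534 in)
Ia = 0.2·(1400/253) = 280/253 in ≈ 1.107 in

S = 1400/253 in ≈ 5.534 in; Ia = 280/253 in ≈ 1.107 in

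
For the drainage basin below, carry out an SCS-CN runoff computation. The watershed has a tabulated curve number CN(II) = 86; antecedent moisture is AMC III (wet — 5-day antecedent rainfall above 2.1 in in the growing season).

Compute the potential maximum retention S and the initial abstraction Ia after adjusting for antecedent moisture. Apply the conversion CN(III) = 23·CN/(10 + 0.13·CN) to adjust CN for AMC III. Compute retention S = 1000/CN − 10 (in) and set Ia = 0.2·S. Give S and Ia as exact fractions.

CN(III) from CN(II)=86: (23·86)/(10 + 0.13·86) = 98900/1059 ≈ 93.390
Max retention: S = 1000/(98900/1059) − 10 = 700/989 in (≈ 0.708 in)
Ia = 0.2S: 0.2·0.708 = 0.142 in (exactly 140/989)

S = 700/989 in ≈ 0.708 in; Ia = 140/989 in ≈ 0.142 in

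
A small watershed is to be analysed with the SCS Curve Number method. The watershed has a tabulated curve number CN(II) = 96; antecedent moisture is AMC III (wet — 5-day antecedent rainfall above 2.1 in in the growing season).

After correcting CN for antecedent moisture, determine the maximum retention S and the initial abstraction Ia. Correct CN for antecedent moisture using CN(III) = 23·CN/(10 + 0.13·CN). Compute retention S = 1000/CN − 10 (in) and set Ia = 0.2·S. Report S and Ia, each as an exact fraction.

Wet (AMC III): CN(III) = 23·96/(10 + 0.13·96) = 2208/(562/25) = 27600/281 ≈ 98.221
S = 1000/(27600/281) − 10 = 25/138 in ≈ 0.181 in
Initial abstraction Ia = S/5 = (25/138)/5 = 5/138 ≈ 0.036 in

S = 25/138 in ≈ 0.181 in; Ia = 5/138 in ≈ 0.036 in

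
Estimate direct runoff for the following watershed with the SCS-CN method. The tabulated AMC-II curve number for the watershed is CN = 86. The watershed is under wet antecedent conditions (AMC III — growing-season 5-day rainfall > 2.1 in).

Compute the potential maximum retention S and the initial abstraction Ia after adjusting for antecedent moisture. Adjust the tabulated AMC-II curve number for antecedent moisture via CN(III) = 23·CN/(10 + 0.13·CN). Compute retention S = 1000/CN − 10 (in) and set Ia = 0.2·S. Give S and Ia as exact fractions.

Wet (AMC III): CN(III) = 23·86/(10 + 0.13·86) = 1978/(1059/50) = 98900/1059 ≈ 93.390
Max retention: S = 1000/(98900/1059) − 10 = 700/989 in (≈ 0.708 in)
Ia = 0.2·(700/989) = 140/989 in ≈ 0.142 in

S = 700/989 in ≈ 0.708 in; Ia = 140/989 in ≈ 0.142 in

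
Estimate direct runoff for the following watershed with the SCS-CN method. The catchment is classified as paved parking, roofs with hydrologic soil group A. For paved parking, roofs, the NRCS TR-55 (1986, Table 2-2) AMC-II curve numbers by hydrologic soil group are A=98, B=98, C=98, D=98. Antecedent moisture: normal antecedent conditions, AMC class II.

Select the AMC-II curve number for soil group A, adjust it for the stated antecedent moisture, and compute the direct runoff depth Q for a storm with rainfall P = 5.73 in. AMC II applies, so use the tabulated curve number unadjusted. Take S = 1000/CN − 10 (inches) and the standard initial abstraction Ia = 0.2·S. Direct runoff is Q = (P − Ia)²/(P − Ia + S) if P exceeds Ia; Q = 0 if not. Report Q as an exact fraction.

NRCS table: paved parking, roofs, soil group A → CN(II) = 98
AMC II — tabulated CN = 98 applies directly.
Max retention: S = 1000/98 − 10 = 10/49 in (≈ 0.204 in)
Ia = 0.2S: 0.2·0.204 = 0.041 in (exactly 2/49)
P − Ia = 5.730 − 0.041 = 27877/4900 ≈ 5.689 in (> 0, runoff occurs)
Q = (27877/4900)²/((27877/4900) + 10/49) = (777127129/24010000)/(28877/4900) = 777127129/141497300 in ≈ 5.492 in

Q = 777127129/141497300 in ≈ 5.492 in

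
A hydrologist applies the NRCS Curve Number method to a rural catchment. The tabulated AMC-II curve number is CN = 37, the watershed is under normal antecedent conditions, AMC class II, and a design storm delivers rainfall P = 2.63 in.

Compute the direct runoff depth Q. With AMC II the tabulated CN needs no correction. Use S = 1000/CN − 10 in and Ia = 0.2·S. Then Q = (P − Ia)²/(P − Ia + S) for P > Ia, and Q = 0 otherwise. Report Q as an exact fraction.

CN(II) = 37; AMC II needs no correction.
Max retention: S = 1000/37 − 10 = 630/37 in (≈ 17.027 in)
Ia = 0.2·(630/37) = 126/37 in ≈ 3.405 in
P = 2.630 ≤ Ia = 3.405 in: entire storm abstracted, Q = 0.

Q = 0 in ≈ 0.000 in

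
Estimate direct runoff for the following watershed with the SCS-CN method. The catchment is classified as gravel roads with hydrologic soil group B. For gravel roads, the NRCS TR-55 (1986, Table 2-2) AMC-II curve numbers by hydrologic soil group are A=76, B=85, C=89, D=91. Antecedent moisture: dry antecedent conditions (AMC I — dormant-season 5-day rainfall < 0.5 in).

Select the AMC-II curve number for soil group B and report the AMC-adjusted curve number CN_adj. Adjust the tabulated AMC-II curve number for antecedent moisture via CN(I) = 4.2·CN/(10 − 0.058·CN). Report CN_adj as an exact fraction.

NRCS table: gravel roads, soil group B → CN(II) = 85
CN(I) from CN(II)=85: (4.2·85)/(10 − 0.058·85) = 11900/169 ≈ 70.414

CN_adj = 11900/169 ≈ 70.414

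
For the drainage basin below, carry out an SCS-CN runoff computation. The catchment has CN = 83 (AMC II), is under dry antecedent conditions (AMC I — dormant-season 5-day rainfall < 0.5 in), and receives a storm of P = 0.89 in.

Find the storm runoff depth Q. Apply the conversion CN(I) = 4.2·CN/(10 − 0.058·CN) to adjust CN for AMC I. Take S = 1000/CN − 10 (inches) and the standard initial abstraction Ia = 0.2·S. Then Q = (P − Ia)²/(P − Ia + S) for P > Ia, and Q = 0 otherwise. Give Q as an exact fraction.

Adjust CN=83 to AMC I: 4.2·83/(10 − 0.058·83) → (1743/5) ÷ (2593/500) = 174300/2593 ≈ 67.219
Max retention: S = 1000/(174300/2593) − 10 = 8500/1743 in (≈ 4.877 in)
Initial abstraction Ia = S/5 = (8500/1743)/5 = 1700/1743 ≈ 0.975 in
P = 0.890 ≤ Ia = 0.975 in: entire storm abstracted, Q = 0.

Q = 0 in ≈ 0.000 in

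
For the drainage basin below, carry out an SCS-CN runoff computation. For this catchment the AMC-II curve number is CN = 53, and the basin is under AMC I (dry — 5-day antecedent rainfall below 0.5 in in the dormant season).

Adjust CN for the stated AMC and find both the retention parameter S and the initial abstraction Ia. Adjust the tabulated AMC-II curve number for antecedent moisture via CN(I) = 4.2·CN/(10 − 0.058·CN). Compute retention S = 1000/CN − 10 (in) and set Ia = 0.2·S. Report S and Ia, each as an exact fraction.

S = 23500/1113 in ≈ 21.114 in; Ia = 4700/1113 in ≈ 4.223 in

Adjust CN=53 to AMC I: 4.2·53/(10 − 0.058·53) → (1113/5) ÷ (3463/500) = 111300/3463 ≈ 32.140
Retention S: 1000/CN − 10 with CN=32.140 → S = 23500/1113 ≈ 21.114 in
Ia = 0.2S: 0.2·21.114 = 4.223 in (exactly 4700/1113)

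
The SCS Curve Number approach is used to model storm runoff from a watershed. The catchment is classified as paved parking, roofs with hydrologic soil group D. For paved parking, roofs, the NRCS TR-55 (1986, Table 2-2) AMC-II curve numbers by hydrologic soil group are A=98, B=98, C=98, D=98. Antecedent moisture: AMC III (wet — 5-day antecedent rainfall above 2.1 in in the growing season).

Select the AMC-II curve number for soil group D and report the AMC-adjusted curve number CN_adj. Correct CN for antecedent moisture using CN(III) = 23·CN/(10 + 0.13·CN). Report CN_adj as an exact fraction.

NRCS table: paved parking, roofs, soil group D → CN(II) = 98
CN(III) from CN(II)=98: (23·98)/(10 + 0.13·98) = 112700/1137 ≈ 99.120

CN_adj = 112700/1137 ≈ 99.120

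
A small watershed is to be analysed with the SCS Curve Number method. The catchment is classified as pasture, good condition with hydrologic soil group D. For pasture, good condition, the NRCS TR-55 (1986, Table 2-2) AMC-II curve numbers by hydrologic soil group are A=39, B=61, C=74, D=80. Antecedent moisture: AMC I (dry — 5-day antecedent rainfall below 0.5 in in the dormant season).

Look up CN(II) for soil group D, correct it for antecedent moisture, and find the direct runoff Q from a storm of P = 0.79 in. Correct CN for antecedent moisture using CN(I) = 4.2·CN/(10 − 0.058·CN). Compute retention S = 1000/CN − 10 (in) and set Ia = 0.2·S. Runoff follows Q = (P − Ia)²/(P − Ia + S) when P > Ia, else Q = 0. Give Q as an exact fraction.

Q = 0 in ≈ 0.000 in

NRCS table: pasture, good condition, soil group D → CN(II) = 80
Adjust CN=80 to AMC I: 4.2·80/(10 − 0.058·80) → 336 ÷ (134/25) = 4200/67 ≈ 62.687
Max retention: S = 1000/(4200/67) − 10 = 125/21 in (≈ 5.952 in)
Initial abstraction Ia = S/5 = (125/21)/5 = 25/21 ≈ 1.190 in
P = 0.790 ≤ Ia = 1.190 in: entire storm abstracted, Q = 0.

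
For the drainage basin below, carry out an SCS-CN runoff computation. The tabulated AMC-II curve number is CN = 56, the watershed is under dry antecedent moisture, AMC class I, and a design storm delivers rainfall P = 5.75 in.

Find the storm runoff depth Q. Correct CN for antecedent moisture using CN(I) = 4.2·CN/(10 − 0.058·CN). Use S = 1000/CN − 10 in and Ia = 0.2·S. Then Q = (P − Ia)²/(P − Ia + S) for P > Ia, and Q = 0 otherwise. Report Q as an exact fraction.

Adjust CN=56 to AMC I: 4.2·56/(10 − 0.058·56) → (1176/5) ÷ (844/125) = 7350/211 ≈ 34.834
Max retention: S = 1000/(7350/211) − 10 = 2750/147 in (≈ 18.707 in)
Ia = 0.2S: 0.2·18.707 = 3.741 in (exactly 550/147)
P − Ia = 5.750 − 3.741 = 1181/588 ≈ 2.009 in (> 0, runoff occurs)
Q = (1181/588)²/((1181/588) + 2750/147) = (1394761/345744)/(12181/588) = 1394761/7162428 in ≈ 0.195 in

Q = 1394761/7162428 in ≈ 0.195 in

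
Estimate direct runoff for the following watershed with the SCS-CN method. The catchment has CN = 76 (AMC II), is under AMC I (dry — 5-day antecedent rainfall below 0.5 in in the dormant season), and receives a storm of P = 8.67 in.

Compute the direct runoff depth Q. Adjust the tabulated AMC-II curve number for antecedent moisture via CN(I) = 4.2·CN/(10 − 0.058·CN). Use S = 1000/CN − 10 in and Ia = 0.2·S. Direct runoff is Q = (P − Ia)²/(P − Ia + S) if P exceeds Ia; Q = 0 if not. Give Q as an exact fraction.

Q = 9084186721/2597636300 in ≈ 3.497 in

CN(I) from CN(II)=76: (4.2·76)/(10 − 0.058·76) = 13300/233 ≈ 57.082
Max retention: S = 1000/(13300/233) − 10 = 1000/133 in (≈ 7.519 in)
Ia = 0.2·(1000/133) = 200/133 in ≈ 1.504 in
Since P=8.670 > Ia=1.504: effective rainfall P−Ia = 95311/13300 in
Runoff Q = (P−Ia)²/(P−Ia+S) = (7.166)²/(7.166+7.519) = 9084186721/2597636300 ≈ 3.497 in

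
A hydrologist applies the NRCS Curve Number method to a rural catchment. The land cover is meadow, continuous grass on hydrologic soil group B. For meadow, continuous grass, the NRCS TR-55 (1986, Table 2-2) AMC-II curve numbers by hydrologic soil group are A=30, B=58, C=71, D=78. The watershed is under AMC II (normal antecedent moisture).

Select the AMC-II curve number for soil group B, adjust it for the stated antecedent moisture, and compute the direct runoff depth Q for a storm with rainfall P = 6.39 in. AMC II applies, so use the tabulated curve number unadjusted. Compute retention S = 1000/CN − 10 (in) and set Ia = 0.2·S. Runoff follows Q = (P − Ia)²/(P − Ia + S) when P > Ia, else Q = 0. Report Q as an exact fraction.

NRCS table: meadow, continuous grass, soil group B → CN(II) = 58
AMC II — tabulated CN = 58 applies directly.
Max retention: S = 1000/58 − 10 = 210/29 in (≈ 7.241 in)
Initial abstraction Ia = S/5 = (210/29)/5 = 42/29 ≈ 1.448 in
Since P=6.390 > Ia=1.448: effective rainfall P−Ia = 14331/2900 in
Q = (14331/2900)²/((14331/2900) + 210/29) = (205377561/8410000)/(35331/2900) = 68459187/34153300 in ≈ 2.004 in

Q = 68459187/34153300 in ≈ 2.004 in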